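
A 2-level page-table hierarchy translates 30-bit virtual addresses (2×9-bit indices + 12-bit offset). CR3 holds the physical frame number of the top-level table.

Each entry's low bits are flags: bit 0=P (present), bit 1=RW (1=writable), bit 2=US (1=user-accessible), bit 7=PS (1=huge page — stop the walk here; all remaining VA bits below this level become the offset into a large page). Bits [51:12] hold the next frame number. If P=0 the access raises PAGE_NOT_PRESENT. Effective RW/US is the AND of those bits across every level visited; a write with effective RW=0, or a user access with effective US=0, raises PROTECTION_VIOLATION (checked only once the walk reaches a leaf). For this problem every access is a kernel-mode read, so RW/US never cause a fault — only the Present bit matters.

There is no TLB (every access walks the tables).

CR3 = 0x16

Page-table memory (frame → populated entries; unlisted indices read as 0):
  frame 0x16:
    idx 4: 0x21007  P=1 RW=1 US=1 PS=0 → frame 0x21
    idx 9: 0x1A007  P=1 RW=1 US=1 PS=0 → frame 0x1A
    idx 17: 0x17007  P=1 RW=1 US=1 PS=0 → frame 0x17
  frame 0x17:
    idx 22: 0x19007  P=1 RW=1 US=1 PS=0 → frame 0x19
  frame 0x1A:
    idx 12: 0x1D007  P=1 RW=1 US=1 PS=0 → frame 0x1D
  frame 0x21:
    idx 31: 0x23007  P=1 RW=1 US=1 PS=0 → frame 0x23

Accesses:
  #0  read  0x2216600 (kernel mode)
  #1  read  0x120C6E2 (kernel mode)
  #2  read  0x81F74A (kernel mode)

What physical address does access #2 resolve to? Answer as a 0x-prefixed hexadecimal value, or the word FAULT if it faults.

Trace:
#0 VA=0x2216600 (r,kernel):
  [0] read 0x16 idx=17: raw=0x17007 flags P=1 W=1 U=1 S=0
  [1] read 0x17 idx=22: raw=0x19007 flags P=1 W=1 U=1 S=0
  ✓ 0x19600  — 2 lookups
#1 VA=0x120C6E2 (r,kernel):
  [0] read 0x16 idx=9: raw=0x1A007 flags P=1 W=1 U=1 S=0
  [1] read 0x1A idx=12: raw=0x1D007 flags P=1 W=1 U=1 S=0
  ✓ 0x1D6E2  — 2 lookups
#2 VA=0x81F74A (r,kernel):
  [0] read 0x16 idx=4: raw=0x21007 flags P=1 W=1 U=1 S=0
  [1] read 0x21 idx=31: raw=0x23007 flags P=1 W=1 U=1 S=0
  ✓ 0x2374A  — 2 lookups

Access #2 PA: 0x2374A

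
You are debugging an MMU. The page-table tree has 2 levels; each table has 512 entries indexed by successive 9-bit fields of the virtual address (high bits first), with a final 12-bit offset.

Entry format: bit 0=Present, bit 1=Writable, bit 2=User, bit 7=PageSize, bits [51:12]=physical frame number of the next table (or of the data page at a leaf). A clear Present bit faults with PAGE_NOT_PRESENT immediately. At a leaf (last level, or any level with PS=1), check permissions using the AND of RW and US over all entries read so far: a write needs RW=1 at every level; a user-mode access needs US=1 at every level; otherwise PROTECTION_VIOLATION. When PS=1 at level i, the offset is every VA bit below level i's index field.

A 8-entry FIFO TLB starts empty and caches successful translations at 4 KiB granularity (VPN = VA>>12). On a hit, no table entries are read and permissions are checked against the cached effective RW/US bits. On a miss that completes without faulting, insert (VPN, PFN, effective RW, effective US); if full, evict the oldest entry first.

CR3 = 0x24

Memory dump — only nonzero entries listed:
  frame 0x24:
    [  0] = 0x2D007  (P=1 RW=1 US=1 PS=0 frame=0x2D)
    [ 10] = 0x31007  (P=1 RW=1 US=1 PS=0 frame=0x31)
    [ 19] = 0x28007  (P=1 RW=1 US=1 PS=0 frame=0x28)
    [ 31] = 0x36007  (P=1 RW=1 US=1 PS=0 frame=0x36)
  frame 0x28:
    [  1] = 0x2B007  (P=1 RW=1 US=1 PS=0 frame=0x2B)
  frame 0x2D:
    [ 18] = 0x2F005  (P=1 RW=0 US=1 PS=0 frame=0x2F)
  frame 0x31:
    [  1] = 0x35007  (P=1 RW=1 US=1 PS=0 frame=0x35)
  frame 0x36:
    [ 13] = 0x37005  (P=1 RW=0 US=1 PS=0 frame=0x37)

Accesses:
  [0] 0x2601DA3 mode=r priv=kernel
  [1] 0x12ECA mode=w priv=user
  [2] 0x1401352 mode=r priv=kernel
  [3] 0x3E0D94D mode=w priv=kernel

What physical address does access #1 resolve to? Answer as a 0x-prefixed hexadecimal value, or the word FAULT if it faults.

Per-access translation:
#0 VA=0x2601DA3 (r,kernel):
  L0 @0x24[19] → 0x28007  P=1,RW=1,US=1,PS=0
  L1 @0x28[1] → 0x2B007  P=1,RW=1,US=1,PS=0
  ✓ 0x2BDA3  — 2 lookups
#1 VA=0x12ECA (w,user):
  L0 @0x24[0] → 0x2D007  P=1,RW=1,US=1,PS=0
  L1 @0x2D[18] → 0x2F005  P=1,RW=0,US=1,PS=0
  ⇒ fault: PROTECTION_VIOLATION  — 2 lookups
#2 VA=0x1401352 (r,kernel):
  L0 @0x24[10] → 0x31007  P=1,RW=1,US=1,PS=0
  L1 @0x31[1] → 0x35007  P=1,RW=1,US=1,PS=0
  ✓ 0x35352  — 2 lookups
#3 VA=0x3E0D94D (w,kernel):
  L0 @0x24[31] → 0x36007  P=1,RW=1,US=1,PS=0
  L1 @0x36[13] → 0x37005  P=1,RW=0,US=1,PS=0
  ⇒ fault: PROTECTION_VIOLATION  — 2 lookups

Access #1 PA: FAULT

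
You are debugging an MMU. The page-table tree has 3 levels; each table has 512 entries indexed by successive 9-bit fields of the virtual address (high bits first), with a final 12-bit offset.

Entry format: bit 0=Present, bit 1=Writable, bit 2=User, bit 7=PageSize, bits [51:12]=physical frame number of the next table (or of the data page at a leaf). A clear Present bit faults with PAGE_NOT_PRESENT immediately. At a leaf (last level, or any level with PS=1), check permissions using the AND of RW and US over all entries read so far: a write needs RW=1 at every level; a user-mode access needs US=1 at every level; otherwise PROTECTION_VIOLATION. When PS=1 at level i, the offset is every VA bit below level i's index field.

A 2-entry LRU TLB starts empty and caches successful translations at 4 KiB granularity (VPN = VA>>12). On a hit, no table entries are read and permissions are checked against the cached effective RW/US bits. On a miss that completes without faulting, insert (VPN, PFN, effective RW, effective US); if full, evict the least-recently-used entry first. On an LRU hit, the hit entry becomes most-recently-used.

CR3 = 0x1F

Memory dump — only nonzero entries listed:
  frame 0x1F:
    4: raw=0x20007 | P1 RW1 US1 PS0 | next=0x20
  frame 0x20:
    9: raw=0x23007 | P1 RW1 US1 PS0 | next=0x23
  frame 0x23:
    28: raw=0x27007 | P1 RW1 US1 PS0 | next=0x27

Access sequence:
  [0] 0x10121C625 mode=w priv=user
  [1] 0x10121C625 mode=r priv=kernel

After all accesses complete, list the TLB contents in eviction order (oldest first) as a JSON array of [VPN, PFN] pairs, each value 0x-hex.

Trace:
#0 VA=0x10121C625 (w,user):
  L0: frame=0x1F idx=4 entry=0x20007 [P=1 RW=1 US=1 PS=0]
  L1: frame=0x20 idx=9 entry=0x23007 [P=1 RW=1 US=1 PS=0]
  L2: frame=0x23 idx=28 entry=0x27007 [P=1 RW=1 US=1 PS=0]
  ⇒ phys 0x27625  [3 reads]
#1 VA=0x10121C625 (r,kernel):
  TLB hit vpn=0x10121C → PA=0x27625

TLB: [["0x10121C", "0x27"]]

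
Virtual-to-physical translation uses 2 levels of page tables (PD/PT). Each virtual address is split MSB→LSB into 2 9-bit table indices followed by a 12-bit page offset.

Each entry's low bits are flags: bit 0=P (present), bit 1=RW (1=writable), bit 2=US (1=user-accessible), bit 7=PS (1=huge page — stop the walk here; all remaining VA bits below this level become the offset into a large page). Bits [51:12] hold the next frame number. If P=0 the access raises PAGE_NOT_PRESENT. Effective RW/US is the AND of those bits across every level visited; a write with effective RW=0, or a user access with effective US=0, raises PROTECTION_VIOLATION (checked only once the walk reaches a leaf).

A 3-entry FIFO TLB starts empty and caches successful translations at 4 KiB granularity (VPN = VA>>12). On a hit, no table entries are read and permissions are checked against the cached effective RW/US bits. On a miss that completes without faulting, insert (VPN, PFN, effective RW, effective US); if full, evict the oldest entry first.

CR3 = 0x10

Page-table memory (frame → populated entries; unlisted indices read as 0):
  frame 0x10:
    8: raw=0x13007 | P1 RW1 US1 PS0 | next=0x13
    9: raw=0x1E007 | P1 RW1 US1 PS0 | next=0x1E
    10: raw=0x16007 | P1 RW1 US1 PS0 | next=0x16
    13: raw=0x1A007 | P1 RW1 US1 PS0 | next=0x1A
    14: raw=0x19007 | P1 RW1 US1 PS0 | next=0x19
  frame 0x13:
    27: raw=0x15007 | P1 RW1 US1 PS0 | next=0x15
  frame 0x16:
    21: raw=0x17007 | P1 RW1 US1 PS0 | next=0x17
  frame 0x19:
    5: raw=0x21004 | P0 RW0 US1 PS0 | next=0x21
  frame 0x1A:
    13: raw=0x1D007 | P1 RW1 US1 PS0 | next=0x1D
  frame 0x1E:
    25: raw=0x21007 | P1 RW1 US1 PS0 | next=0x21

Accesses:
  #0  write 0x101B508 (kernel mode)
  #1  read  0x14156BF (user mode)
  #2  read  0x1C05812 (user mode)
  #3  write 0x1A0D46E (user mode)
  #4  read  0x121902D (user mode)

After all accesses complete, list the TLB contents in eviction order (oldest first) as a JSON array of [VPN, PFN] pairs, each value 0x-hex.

Trace:
#0 VA=0x101B508 (w,kernel):
  lvl0: tbl 0x10, slot 8 ⇒ 0x13007 (P1/RW1/US1/PS0)
  lvl1: tbl 0x13, slot 27 ⇒ 0x15007 (P1/RW1/US1/PS0)
  ⇒ phys 0x15508  [2 reads]
#1 VA=0x14156BF (r,user):
  lvl0: tbl 0x10, slot 10 ⇒ 0x16007 (P1/RW1/US1/PS0)
  lvl1: tbl 0x16, slot 21 ⇒ 0x17007 (P1/RW1/US1/PS0)
  ⇒ phys 0x176BF  [2 reads]
#2 VA=0x1C05812 (r,user):
  lvl0: tbl 0x10, slot 14 ⇒ 0x19007 (P1/RW1/US1/PS0)
  lvl1: tbl 0x19, slot 5 ⇒ 0x21004 (P0/RW0/US1/PS0)
  ⇒ fault: PAGE_NOT_PRESENT  — 2 lookups
#3 VA=0x1A0D46E (w,user):
  lvl0: tbl 0x10, slot 13 ⇒ 0x1A007 (P1/RW1/US1/PS0)
  lvl1: tbl 0x1A, slot 13 ⇒ 0x1D007 (P1/RW1/US1/PS0)
  ⇒ phys 0x1D46E  [2 reads]
#4 VA=0x121902D (r,user):
  lvl0: tbl 0x10, slot 9 ⇒ 0x1E007 (P1/RW1/US1/PS0)
  lvl1: tbl 0x1E, slot 25 ⇒ 0x21007 (P1/RW1/US1/PS0)
  ⇒ phys 0x2102D  [2 reads]

TLB: [["0x1415", "0x17"], ["0x1A0D", "0x1D"], ["0x1219", "0x21"]]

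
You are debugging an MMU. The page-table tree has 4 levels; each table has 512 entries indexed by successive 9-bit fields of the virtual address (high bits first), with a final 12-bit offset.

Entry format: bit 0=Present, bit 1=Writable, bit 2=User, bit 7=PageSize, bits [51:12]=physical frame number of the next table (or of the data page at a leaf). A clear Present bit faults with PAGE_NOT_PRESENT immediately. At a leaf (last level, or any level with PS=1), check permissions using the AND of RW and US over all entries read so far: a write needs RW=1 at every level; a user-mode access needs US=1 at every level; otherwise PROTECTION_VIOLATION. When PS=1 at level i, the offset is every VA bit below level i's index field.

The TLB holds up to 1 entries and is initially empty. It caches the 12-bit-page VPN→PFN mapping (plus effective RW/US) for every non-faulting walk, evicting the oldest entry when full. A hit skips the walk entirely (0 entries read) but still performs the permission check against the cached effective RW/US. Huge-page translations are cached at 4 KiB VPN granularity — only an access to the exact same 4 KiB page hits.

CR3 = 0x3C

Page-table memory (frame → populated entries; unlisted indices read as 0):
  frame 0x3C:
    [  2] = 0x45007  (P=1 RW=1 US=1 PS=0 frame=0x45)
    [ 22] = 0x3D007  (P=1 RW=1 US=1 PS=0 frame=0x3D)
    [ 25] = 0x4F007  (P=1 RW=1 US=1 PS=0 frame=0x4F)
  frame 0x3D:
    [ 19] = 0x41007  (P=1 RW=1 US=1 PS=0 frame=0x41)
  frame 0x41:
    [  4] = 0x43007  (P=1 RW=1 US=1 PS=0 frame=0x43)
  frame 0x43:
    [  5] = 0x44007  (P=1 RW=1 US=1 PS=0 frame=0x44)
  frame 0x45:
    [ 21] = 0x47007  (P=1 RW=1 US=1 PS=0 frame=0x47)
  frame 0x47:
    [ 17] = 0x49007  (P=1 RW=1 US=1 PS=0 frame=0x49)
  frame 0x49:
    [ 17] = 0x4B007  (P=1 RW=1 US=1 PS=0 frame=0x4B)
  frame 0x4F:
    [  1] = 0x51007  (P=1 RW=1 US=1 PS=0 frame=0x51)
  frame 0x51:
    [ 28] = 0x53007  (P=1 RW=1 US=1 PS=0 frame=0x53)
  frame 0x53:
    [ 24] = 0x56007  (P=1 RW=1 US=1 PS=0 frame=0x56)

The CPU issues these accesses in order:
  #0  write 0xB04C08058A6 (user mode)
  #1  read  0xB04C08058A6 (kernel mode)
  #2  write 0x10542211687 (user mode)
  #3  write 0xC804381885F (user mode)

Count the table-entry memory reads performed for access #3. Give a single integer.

Trace:
#0 VA=0xB04C08058A6 (w,user):
  [0] read 0x3C idx=22: raw=0x3D007 flags P=1 W=1 U=1 S=0
  [1] read 0x3D idx=19: raw=0x41007 flags P=1 W=1 U=1 S=0
  [2] read 0x41 idx=4: raw=0x43007 flags P=1 W=1 U=1 S=0
  [3] read 0x43 idx=5: raw=0x44007 flags P=1 W=1 U=1 S=0
  → PA=0x448A6  (4 entries read)
#1 VA=0xB04C08058A6 (r,kernel):
  TLB hit vpn=0xB04C0805 → PA=0x448A6
#2 VA=0x10542211687 (w,user):
  [0] read 0x3C idx=2: raw=0x45007 flags P=1 W=1 U=1 S=0
  [1] read 0x45 idx=21: raw=0x47007 flags P=1 W=1 U=1 S=0
  [2] read 0x47 idx=17: raw=0x49007 flags P=1 W=1 U=1 S=0
  [3] read 0x49 idx=17: raw=0x4B007 flags P=1 W=1 U=1 S=0
  → PA=0x4B687  (4 entries read)
#3 VA=0xC804381885F (w,user):
  [0] read 0x3C idx=25: raw=0x4F007 flags P=1 W=1 U=1 S=0
  [1] read 0x4F idx=1: raw=0x51007 flags P=1 W=1 U=1 S=0
  [2] read 0x51 idx=28: raw=0x53007 flags P=1 W=1 U=1 S=0
  [3] read 0x53 idx=24: raw=0x56007 flags P=1 W=1 U=1 S=0
  → PA=0x5685F  (4 entries read)

Entries read for #3: 4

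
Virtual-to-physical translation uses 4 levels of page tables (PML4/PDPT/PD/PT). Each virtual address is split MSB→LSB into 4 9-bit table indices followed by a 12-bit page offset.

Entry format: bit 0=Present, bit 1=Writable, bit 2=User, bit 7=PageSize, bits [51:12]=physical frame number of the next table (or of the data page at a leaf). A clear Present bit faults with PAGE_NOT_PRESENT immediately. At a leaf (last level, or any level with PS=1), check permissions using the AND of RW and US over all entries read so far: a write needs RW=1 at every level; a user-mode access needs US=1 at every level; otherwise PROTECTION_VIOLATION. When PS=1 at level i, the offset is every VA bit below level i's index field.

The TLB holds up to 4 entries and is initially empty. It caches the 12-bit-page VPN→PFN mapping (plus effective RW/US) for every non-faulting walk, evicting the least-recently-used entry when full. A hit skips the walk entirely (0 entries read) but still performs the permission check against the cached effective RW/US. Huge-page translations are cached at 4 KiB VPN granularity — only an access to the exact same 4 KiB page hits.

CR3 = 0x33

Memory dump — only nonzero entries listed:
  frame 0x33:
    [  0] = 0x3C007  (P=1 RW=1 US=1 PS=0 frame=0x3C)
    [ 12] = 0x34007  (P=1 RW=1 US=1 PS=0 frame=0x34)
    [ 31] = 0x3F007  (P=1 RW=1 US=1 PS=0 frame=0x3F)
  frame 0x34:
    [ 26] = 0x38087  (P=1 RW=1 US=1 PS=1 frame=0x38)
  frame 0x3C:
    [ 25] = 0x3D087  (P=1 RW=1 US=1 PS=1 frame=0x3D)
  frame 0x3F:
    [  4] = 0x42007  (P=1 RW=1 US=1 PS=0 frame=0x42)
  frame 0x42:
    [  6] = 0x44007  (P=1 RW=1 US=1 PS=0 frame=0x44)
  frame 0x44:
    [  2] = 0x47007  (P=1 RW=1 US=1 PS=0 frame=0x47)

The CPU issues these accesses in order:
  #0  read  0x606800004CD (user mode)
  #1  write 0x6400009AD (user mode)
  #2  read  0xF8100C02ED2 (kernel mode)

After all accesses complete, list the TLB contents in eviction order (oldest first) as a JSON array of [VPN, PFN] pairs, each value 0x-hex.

Trace:
#0 VA=0x606800004CD (r,user):
  L0: frame=0x33 idx=12 entry=0x34007 [P=1 RW=1 US=1 PS=0]
  L1: frame=0x34 idx=26 entry=0x38087 [P=1 RW=1 US=1 PS=1]
  → PA=0x384CD (huge @L1)  (2 entries read)
#1 VA=0x6400009AD (w,user):
  L0: frame=0x33 idx=0 entry=0x3C007 [P=1 RW=1 US=1 PS=0]
  L1: frame=0x3C idx=25 entry=0x3D087 [P=1 RW=1 US=1 PS=1]
  → PA=0x3D9AD (huge @L1)  (2 entries read)
#2 VA=0xF8100C02ED2 (r,kernel):
  L0: frame=0x33 idx=31 entry=0x3F007 [P=1 RW=1 US=1 PS=0]
  L1: frame=0x3F idx=4 entry=0x42007 [P=1 RW=1 US=1 PS=0]
  L2: frame=0x42 idx=6 entry=0x44007 [P=1 RW=1 US=1 PS=0]
  L3: frame=0x44 idx=2 entry=0x47007 [P=1 RW=1 US=1 PS=0]
  → PA=0x47ED2  (4 entries read)

TLB: [["0x60680000", "0x38"], ["0x640000", "0x3D"], ["0xF8100C02", "0x47"]]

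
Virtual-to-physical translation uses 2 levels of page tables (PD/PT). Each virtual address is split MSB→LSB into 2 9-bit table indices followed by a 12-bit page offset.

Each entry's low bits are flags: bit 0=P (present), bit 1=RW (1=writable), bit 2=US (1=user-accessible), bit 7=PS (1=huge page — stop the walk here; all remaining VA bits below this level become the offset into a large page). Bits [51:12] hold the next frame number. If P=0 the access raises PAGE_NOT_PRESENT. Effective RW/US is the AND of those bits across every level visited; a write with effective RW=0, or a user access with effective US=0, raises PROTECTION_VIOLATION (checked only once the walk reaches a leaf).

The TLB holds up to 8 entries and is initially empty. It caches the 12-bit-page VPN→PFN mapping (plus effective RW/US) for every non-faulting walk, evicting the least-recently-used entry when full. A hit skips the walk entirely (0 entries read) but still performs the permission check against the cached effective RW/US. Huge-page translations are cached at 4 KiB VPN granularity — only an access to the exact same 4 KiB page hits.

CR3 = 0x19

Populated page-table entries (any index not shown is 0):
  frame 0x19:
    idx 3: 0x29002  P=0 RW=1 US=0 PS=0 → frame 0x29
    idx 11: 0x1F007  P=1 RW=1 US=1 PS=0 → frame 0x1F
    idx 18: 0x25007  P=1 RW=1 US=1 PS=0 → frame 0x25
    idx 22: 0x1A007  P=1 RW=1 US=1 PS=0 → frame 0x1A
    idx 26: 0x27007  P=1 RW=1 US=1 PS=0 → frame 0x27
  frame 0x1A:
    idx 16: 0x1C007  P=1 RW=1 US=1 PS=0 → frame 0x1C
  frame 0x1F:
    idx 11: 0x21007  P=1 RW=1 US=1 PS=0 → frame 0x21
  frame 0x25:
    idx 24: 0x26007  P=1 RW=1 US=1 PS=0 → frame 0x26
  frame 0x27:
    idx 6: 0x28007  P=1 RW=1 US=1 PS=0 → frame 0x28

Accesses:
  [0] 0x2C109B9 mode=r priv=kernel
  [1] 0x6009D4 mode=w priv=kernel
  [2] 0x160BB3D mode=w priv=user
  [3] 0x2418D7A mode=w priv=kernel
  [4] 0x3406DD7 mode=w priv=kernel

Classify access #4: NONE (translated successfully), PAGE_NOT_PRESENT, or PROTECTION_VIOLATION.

Per-access translation:
#0 VA=0x2C109B9 (r,kernel):
  [0] read 0x19 idx=22: raw=0x1A007 flags P=1 W=1 U=1 S=0
  [1] read 0x1A idx=16: raw=0x1C007 flags P=1 W=1 U=1 S=0
  → PA=0x1C9B9  (2 entries read)
#1 VA=0x6009D4 (w,kernel):
  [0] read 0x19 idx=3: raw=0x29002 flags P=0 W=1 U=0 S=0
  → PAGE_NOT_PRESENT  (1 entries read)
#2 VA=0x160BB3D (w,user):
  [0] read 0x19 idx=11: raw=0x1F007 flags P=1 W=1 U=1 S=0
  [1] read 0x1F idx=11: raw=0x21007 flags P=1 W=1 U=1 S=0
  → PA=0x21B3D  (2 entries read)
#3 VA=0x2418D7A (w,kernel):
  [0] read 0x19 idx=18: raw=0x25007 flags P=1 W=1 U=1 S=0
  [1] read 0x25 idx=24: raw=0x26007 flags P=1 W=1 U=1 S=0
  → PA=0x26D7A  (2 entries read)
#4 VA=0x3406DD7 (w,kernel):
  [0] read 0x19 idx=26: raw=0x27007 flags P=1 W=1 U=1 S=0
  [1] read 0x27 idx=6: raw=0x28007 flags P=1 W=1 U=1 S=0
  → PA=0x28DD7  (2 entries read)

Access #4 fault: NONE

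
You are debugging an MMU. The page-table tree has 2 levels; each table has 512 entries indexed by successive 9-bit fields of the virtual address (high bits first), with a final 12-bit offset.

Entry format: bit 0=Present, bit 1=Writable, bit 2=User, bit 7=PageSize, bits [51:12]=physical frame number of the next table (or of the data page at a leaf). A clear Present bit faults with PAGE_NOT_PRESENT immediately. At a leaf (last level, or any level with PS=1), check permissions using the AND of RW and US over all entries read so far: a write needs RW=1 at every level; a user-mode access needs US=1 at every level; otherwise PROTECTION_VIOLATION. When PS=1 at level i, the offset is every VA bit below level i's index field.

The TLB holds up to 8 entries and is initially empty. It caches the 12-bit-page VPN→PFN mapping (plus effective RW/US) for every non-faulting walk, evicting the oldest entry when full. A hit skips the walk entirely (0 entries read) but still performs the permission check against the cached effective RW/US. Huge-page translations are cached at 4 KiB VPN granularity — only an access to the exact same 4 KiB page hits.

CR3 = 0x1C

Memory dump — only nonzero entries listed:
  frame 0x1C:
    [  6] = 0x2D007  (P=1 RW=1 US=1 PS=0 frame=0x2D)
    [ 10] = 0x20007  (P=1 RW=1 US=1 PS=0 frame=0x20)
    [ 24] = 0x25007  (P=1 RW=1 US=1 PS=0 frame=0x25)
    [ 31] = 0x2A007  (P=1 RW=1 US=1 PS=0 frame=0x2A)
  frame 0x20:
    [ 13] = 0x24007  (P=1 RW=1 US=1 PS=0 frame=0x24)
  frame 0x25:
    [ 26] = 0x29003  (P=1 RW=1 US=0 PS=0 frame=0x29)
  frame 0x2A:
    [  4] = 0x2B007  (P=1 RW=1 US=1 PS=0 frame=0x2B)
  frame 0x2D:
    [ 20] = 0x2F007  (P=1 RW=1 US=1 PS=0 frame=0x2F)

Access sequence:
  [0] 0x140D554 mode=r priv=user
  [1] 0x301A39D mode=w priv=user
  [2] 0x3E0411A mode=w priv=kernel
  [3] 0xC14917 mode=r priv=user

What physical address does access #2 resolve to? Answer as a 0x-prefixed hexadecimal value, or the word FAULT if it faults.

Walk each access:
#0 VA=0x140D554 (r,user):
  L0 @0x1C[10] → 0x20007  P=1,RW=1,US=1,PS=0
  L1 @0x20[13] → 0x24007  P=1,RW=1,US=1,PS=0
  → PA=0x24554  (2 entries read)
#1 VA=0x301A39D (w,user):
  L0 @0x1C[24] → 0x25007  P=1,RW=1,US=1,PS=0
  L1 @0x25[26] → 0x29003  P=1,RW=1,US=0,PS=0
  ⇒ fault: PROTECTION_VIOLATION  — 2 lookups
#2 VA=0x3E0411A (w,kernel):
  L0 @0x1C[31] → 0x2A007  P=1,RW=1,US=1,PS=0
  L1 @0x2A[4] → 0x2B007  P=1,RW=1,US=1,PS=0
  → PA=0x2B11A  (2 entries read)
#3 VA=0xC14917 (r,user):
  L0 @0x1C[6] → 0x2D007  P=1,RW=1,US=1,PS=0
  L1 @0x2D[20] → 0x2F007  P=1,RW=1,US=1,PS=0
  → PA=0x2F917  (2 entries read)

Access #2 PA: 0x2B11A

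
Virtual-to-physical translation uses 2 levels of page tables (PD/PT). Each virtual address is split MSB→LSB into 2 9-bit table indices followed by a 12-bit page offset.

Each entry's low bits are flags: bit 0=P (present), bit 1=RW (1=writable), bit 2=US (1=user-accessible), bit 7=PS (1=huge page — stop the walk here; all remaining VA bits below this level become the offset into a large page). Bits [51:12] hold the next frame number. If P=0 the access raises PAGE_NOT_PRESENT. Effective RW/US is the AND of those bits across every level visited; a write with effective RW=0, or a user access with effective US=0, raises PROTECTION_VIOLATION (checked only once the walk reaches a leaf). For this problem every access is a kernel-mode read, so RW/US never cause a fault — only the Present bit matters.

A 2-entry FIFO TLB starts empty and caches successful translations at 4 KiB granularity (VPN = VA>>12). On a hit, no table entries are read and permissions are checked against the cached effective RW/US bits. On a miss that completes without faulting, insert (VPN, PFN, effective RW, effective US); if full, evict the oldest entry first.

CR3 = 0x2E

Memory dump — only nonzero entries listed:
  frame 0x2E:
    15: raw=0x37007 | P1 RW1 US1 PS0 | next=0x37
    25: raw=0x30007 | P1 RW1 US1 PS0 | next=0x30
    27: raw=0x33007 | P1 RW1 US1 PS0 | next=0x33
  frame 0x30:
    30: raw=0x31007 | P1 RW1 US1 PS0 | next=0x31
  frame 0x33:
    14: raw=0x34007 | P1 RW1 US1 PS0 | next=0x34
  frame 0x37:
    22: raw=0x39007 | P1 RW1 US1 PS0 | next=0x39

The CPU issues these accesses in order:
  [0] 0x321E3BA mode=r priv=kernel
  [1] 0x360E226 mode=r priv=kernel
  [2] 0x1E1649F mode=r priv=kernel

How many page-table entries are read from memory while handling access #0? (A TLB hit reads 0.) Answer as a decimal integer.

Walk each access:
#0 VA=0x321E3BA (r,kernel):
  lvl0: tbl 0x2E, slot 25 ⇒ 0x30007 (P1/RW1/US1/PS0)
  lvl1: tbl 0x30, slot 30 ⇒ 0x31007 (P1/RW1/US1/PS0)
  ✓ 0x313BA  — 2 lookups
#1 VA=0x360E226 (r,kernel):
  lvl0: tbl 0x2E, slot 27 ⇒ 0x33007 (P1/RW1/US1/PS0)
  lvl1: tbl 0x33, slot 14 ⇒ 0x34007 (P1/RW1/US1/PS0)
  ✓ 0x34226  — 2 lookups
#2 VA=0x1E1649F (r,kernel):
  lvl0: tbl 0x2E, slot 15 ⇒ 0x37007 (P1/RW1/US1/PS0)
  lvl1: tbl 0x37, slot 22 ⇒ 0x39007 (P1/RW1/US1/PS0)
  ✓ 0x3949F  — 2 lookups

Entries read for #0: 2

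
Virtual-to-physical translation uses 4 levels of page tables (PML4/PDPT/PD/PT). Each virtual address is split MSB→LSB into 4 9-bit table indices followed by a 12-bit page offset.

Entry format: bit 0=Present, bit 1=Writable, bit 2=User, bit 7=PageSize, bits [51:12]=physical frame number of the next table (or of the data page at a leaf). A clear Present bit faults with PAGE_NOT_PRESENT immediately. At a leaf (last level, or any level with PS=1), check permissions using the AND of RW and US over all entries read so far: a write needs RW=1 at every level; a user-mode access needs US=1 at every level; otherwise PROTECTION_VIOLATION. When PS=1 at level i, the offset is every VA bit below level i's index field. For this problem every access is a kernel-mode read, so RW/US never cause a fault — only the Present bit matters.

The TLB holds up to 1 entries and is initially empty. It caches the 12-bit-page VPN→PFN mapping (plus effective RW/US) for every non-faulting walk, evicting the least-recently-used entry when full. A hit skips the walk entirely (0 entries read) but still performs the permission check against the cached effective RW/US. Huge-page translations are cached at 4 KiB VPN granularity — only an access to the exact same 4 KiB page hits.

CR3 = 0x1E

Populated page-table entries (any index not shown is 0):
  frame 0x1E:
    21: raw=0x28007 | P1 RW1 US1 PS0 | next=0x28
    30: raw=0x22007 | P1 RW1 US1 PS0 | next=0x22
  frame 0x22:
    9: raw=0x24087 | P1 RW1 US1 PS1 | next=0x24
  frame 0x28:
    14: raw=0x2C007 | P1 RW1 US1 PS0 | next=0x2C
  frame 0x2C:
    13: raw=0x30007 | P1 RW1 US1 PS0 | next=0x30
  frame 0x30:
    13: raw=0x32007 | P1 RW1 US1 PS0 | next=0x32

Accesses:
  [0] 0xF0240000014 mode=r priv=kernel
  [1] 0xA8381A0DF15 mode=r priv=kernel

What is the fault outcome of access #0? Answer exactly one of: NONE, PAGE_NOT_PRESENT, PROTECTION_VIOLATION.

Walk each access:
#0 VA=0xF0240000014 (r,kernel):
  [0] read 0x1E idx=30: raw=0x22007 flags P=1 W=1 U=1 S=0
  [1] read 0x22 idx=9: raw=0x24087 flags P=1 W=1 U=1 S=1
  ✓ 0x24014 (huge @L1)  — 2 lookups
#1 VA=0xA8381A0DF15 (r,kernel):
  [0] read 0x1E idx=21: raw=0x28007 flags P=1 W=1 U=1 S=0
  [1] read 0x28 idx=14: raw=0x2C007 flags P=1 W=1 U=1 S=0
  [2] read 0x2C idx=13: raw=0x30007 flags P=1 W=1 U=1 S=0
  [3] read 0x30 idx=13: raw=0x32007 flags P=1 W=1 U=1 S=0
  ✓ 0x32F15  — 4 lookups

Access #0 fault: NONE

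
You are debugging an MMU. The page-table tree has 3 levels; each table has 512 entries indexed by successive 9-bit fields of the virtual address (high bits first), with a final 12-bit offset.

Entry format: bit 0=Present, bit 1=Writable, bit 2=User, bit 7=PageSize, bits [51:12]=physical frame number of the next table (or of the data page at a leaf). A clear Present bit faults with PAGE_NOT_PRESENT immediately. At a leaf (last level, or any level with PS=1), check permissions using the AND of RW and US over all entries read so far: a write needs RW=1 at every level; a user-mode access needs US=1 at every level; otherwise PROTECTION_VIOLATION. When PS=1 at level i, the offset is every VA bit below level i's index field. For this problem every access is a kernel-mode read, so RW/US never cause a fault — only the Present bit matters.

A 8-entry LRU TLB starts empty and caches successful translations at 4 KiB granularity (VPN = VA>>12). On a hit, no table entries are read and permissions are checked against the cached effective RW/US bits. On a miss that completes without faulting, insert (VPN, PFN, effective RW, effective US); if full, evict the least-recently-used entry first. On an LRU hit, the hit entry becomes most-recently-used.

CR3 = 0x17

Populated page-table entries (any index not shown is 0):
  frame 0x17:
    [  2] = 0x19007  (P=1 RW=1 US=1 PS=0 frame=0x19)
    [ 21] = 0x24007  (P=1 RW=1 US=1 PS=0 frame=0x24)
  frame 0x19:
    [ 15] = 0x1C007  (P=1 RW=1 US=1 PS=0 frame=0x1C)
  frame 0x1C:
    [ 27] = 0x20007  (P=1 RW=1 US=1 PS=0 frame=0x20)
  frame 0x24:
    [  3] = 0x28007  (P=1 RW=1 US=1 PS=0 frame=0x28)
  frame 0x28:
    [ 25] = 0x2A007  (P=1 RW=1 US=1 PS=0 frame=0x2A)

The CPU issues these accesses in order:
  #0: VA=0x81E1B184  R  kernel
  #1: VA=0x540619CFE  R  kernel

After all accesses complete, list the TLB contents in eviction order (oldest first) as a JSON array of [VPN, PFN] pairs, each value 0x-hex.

Per-access translation:
#0 VA=0x81E1B184 (r,kernel):
  lvl0: tbl 0x17, slot 2 ⇒ 0x19007 (P1/RW1/US1/PS0)
  lvl1: tbl 0x19, slot 15 ⇒ 0x1C007 (P1/RW1/US1/PS0)
  lvl2: tbl 0x1C, slot 27 ⇒ 0x20007 (P1/RW1/US1/PS0)
  ⇒ phys 0x20184  [3 reads]
#1 VA=0x540619CFE (r,kernel):
  lvl0: tbl 0x17, slot 21 ⇒ 0x24007 (P1/RW1/US1/PS0)
  lvl1: tbl 0x24, slot 3 ⇒ 0x28007 (P1/RW1/US1/PS0)
  lvl2: tbl 0x28, slot 25 ⇒ 0x2A007 (P1/RW1/US1/PS0)
  ⇒ phys 0x2ACFE  [3 reads]

TLB: [["0x81E1B", "0x20"], ["0x540619", "0x2A"]]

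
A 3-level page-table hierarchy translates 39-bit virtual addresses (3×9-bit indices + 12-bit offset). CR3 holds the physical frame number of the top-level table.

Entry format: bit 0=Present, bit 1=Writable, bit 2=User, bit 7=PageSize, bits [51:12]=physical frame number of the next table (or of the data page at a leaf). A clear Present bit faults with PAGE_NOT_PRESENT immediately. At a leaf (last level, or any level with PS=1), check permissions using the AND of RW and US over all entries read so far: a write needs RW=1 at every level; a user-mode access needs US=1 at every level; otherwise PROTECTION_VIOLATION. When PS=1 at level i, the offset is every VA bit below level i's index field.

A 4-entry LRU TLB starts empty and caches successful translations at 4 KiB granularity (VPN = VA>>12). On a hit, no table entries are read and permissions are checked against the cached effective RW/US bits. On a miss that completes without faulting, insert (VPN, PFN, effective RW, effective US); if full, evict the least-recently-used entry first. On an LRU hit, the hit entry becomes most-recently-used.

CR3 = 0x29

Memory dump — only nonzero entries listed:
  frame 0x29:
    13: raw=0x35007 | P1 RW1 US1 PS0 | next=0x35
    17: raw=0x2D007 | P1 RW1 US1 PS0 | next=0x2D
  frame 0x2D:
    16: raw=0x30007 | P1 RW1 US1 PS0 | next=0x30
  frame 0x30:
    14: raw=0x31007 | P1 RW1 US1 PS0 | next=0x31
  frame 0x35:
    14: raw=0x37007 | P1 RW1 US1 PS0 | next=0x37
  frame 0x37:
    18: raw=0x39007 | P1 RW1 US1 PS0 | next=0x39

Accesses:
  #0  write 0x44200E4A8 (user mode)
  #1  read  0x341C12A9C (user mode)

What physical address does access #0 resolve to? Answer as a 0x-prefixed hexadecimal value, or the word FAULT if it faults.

Trace:
#0 VA=0x44200E4A8 (w,user):
  L0: frame=0x29 idx=17 entry=0x2D007 [P=1 RW=1 US=1 PS=0]
  L1: frame=0x2D idx=16 entry=0x30007 [P=1 RW=1 US=1 PS=0]
  L2: frame=0x30 idx=14 entry=0x31007 [P=1 RW=1 US=1 PS=0]
  ⇒ phys 0x314A8  [3 reads]
#1 VA=0x341C12A9C (r,user):
  L0: frame=0x29 idx=13 entry=0x35007 [P=1 RW=1 US=1 PS=0]
  L1: frame=0x35 idx=14 entry=0x37007 [P=1 RW=1 US=1 PS=0]
  L2: frame=0x37 idx=18 entry=0x39007 [P=1 RW=1 US=1 PS=0]
  ⇒ phys 0x39A9C  [3 reads]

Access #0 PA: 0x314A8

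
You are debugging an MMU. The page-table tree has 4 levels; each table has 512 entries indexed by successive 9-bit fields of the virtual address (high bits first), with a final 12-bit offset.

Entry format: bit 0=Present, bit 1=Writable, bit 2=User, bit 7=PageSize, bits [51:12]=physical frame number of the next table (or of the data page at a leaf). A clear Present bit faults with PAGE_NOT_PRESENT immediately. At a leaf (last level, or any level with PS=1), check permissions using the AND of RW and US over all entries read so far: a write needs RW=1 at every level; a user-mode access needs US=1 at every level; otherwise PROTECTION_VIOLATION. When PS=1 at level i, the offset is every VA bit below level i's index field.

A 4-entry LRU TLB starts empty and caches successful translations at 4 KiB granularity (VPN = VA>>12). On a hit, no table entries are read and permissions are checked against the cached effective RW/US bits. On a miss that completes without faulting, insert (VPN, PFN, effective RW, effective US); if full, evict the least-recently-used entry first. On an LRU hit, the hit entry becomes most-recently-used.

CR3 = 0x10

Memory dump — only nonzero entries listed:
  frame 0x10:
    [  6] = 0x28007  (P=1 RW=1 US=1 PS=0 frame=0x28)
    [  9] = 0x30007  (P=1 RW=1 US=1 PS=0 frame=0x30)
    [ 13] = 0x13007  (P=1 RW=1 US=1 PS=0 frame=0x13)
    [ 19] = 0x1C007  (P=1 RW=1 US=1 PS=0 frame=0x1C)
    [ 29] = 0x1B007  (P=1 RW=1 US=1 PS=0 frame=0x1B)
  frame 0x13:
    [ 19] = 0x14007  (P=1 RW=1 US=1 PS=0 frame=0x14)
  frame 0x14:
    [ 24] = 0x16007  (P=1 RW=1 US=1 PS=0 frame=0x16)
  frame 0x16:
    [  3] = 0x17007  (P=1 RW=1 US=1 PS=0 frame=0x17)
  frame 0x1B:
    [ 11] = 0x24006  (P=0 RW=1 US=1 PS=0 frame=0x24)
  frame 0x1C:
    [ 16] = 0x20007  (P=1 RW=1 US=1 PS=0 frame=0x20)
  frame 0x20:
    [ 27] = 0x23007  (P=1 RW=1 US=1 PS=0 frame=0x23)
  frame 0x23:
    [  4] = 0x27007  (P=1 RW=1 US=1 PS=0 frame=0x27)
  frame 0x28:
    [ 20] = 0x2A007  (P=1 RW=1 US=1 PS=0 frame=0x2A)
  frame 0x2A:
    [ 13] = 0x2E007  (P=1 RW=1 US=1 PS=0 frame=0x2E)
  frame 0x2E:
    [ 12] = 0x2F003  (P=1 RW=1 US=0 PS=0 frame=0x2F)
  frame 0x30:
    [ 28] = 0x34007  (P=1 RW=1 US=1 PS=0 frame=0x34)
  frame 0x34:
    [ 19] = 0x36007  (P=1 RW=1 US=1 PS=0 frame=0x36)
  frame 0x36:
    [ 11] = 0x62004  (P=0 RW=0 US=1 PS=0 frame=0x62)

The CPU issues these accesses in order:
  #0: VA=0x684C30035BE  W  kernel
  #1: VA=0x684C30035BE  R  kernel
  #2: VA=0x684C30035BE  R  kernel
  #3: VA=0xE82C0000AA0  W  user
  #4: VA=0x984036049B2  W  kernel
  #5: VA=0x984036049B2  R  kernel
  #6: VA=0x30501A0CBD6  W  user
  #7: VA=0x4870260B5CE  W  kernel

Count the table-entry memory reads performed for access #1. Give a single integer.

Trace:
#0 VA=0x684C30035BE (w,kernel):
  [0] read 0x10 idx=13: raw=0x13007 flags P=1 W=1 U=1 S=0
  [1] read 0x13 idx=19: raw=0x14007 flags P=1 W=1 U=1 S=0
  [2] read 0x14 idx=24: raw=0x16007 flags P=1 W=1 U=1 S=0
  [3] read 0x16 idx=3: raw=0x17007 flags P=1 W=1 U=1 S=0
  → PA=0x175BE  (4 entries read)
#1 VA=0x684C30035BE (r,kernel):
  TLB hit vpn=0x684C3003 → PA=0x175BE
#2 VA=0x684C30035BE (r,kernel):
  TLB hit vpn=0x684C3003 → PA=0x175BE
#3 VA=0xE82C0000AA0 (w,user):
  [0] read 0x10 idx=29: raw=0x1B007 flags P=1 W=1 U=1 S=0
  [1] read 0x1B idx=11: raw=0x24006 flags P=0 W=1 U=1 S=0
  ⇒ fault: PAGE_NOT_PRESENT  — 2 lookups
#4 VA=0x984036049B2 (w,kernel):
  [0] read 0x10 idx=19: raw=0x1C007 flags P=1 W=1 U=1 S=0
  [1] read 0x1C idx=16: raw=0x20007 flags P=1 W=1 U=1 S=0
  [2] read 0x20 idx=27: raw=0x23007 flags P=1 W=1 U=1 S=0
  [3] read 0x23 idx=4: raw=0x27007 flags P=1 W=1 U=1 S=0
  → PA=0x279B2  (4 entries read)
#5 VA=0x984036049B2 (r,kernel):
  TLB hit vpn=0x98403604 → PA=0x279B2
#6 VA=0x30501A0CBD6 (w,user):
  [0] read 0x10 idx=6: raw=0x28007 flags P=1 W=1 U=1 S=0
  [1] read 0x28 idx=20: raw=0x2A007 flags P=1 W=1 U=1 S=0
  [2] read 0x2A idx=13: raw=0x2E007 flags P=1 W=1 U=1 S=0
  [3] read 0x2E idx=12: raw=0x2F003 flags P=1 W=1 U=0 S=0
  ⇒ fault: PROTECTION_VIOLATION  — 4 lookups
#7 VA=0x4870260B5CE (w,kernel):
  [0] read 0x10 idx=9: raw=0x30007 flags P=1 W=1 U=1 S=0
  [1] read 0x30 idx=28: raw=0x34007 flags P=1 W=1 U=1 S=0
  [2] read 0x34 idx=19: raw=0x36007 flags P=1 W=1 U=1 S=0
  [3] read 0x36 idx=11: raw=0x62004 flags P=0 W=0 U=1 S=0
  ⇒ fault: PAGE_NOT_PRESENT  — 4 lookups

Entries read for #1: 0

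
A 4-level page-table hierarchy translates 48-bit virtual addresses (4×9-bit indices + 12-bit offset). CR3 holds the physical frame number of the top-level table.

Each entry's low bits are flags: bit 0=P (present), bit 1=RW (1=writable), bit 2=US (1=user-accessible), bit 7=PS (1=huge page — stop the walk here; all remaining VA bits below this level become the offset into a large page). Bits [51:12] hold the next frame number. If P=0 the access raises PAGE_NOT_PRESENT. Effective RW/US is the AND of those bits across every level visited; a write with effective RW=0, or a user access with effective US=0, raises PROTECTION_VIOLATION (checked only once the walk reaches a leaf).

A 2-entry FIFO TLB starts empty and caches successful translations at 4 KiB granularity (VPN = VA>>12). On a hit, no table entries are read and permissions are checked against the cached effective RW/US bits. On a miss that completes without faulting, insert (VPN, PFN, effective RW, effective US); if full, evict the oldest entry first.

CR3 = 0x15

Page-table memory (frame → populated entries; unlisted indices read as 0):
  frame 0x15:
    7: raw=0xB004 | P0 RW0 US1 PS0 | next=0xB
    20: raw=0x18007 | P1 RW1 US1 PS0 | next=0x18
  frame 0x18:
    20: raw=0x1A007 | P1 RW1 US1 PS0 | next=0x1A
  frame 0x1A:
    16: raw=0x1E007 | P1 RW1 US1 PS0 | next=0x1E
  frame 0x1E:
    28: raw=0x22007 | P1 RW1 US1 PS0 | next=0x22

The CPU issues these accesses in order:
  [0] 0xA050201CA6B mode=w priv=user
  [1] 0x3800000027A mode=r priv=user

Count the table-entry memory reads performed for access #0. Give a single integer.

Trace:
#0 VA=0xA050201CA6B (w,user):
  [0] read 0x15 idx=20: raw=0x18007 flags P=1 W=1 U=1 S=0
  [1] read 0x18 idx=20: raw=0x1A007 flags P=1 W=1 U=1 S=0
  [2] read 0x1A idx=16: raw=0x1E007 flags P=1 W=1 U=1 S=0
  [3] read 0x1E idx=28: raw=0x22007 flags P=1 W=1 U=1 S=0
  ⇒ phys 0x22A6B  [4 reads]
#1 VA=0x3800000027A (r,user):
  [0] read 0x15 idx=7: raw=0xB004 flags P=0 W=0 U=1 S=0
  ⇒ fault: PAGE_NOT_PRESENT  — 1 lookups

Entries read for #0: 4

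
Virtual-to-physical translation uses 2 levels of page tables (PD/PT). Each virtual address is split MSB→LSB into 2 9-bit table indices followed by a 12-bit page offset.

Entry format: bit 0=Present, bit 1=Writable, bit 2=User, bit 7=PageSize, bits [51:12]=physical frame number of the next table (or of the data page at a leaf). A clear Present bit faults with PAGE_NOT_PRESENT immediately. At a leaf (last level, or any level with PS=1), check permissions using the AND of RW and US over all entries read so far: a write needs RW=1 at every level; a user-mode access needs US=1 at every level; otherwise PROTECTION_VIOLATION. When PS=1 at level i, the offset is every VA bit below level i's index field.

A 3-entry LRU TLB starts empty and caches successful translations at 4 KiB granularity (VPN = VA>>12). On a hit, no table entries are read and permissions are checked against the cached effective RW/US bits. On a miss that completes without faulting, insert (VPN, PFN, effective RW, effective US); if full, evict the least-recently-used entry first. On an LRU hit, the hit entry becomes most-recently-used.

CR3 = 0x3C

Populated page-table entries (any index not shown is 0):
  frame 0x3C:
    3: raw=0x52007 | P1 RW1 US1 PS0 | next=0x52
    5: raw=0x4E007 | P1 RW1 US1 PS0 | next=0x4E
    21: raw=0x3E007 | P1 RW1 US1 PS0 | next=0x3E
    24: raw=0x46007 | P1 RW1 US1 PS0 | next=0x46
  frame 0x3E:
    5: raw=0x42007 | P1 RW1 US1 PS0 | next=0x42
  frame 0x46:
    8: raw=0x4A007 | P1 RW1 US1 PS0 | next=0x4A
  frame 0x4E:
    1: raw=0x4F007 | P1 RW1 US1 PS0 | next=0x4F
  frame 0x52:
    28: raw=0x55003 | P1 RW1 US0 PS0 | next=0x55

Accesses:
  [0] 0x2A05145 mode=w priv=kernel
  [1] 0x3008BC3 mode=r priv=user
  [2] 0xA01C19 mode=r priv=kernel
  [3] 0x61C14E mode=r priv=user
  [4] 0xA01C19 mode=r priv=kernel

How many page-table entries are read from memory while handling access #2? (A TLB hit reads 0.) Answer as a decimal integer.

Per-access translation:
#0 VA=0x2A05145 (w,kernel):
  [0] read 0x3C idx=21: raw=0x3E007 flags P=1 W=1 U=1 S=0
  [1] read 0x3E idx=5: raw=0x42007 flags P=1 W=1 U=1 S=0
  → PA=0x42145  (2 entries read)
#1 VA=0x3008BC3 (r,user):
  [0] read 0x3C idx=24: raw=0x46007 flags P=1 W=1 U=1 S=0
  [1] read 0x46 idx=8: raw=0x4A007 flags P=1 W=1 U=1 S=0
  → PA=0x4ABC3  (2 entries read)
#2 VA=0xA01C19 (r,kernel):
  [0] read 0x3C idx=5: raw=0x4E007 flags P=1 W=1 U=1 S=0
  [1] read 0x4E idx=1: raw=0x4F007 flags P=1 W=1 U=1 S=0
  → PA=0x4FC19  (2 entries read)
#3 VA=0x61C14E (r,user):
  [0] read 0x3C idx=3: raw=0x52007 flags P=1 W=1 U=1 S=0
  [1] read 0x52 idx=28: raw=0x55003 flags P=1 W=1 U=0 S=0
  ⇒ fault: PROTECTION_VIOLATION  — 2 lookups
#4 VA=0xA01C19 (r,kernel):
  TLB hit vpn=0xA01 → PA=0x4FC19

Entries read for #2: 2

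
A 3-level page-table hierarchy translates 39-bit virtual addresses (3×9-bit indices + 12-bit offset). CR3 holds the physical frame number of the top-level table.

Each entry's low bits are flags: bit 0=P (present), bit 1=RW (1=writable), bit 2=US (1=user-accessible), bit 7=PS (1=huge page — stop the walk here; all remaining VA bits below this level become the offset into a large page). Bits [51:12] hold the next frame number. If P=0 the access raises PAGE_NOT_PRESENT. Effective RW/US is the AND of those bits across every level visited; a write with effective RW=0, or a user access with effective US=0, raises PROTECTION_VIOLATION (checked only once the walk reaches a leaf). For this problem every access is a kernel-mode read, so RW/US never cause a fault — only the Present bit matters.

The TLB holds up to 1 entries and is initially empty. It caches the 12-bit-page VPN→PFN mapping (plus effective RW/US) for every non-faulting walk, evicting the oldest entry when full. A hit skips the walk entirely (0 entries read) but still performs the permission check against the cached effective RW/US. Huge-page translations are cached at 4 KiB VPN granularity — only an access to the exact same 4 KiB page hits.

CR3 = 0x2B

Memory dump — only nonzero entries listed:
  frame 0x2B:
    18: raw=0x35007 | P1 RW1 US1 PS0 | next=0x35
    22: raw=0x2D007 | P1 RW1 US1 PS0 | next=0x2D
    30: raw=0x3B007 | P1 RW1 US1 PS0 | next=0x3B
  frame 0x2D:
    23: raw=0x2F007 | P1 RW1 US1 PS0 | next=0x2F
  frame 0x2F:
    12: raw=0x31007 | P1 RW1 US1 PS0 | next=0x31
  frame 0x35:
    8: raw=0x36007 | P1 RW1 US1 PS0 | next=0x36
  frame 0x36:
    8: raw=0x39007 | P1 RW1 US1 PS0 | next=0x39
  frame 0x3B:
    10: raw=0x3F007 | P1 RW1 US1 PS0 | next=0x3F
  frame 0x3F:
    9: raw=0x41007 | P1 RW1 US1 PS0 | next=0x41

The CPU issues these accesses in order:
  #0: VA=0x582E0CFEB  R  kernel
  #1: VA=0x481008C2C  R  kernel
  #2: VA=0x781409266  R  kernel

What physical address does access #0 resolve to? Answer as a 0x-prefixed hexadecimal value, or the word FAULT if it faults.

Per-access translation:
#0 VA=0x582E0CFEB (r,kernel):
  [0] read 0x2B idx=22: raw=0x2D007 flags P=1 W=1 U=1 S=0
  [1] read 0x2D idx=23: raw=0x2F007 flags P=1 W=1 U=1 S=0
  [2] read 0x2F idx=12: raw=0x31007 flags P=1 W=1 U=1 S=0
  → PA=0x31FEB  (3 entries read)
#1 VA=0x481008C2C (r,kernel):
  [0] read 0x2B idx=18: raw=0x35007 flags P=1 W=1 U=1 S=0
  [1] read 0x35 idx=8: raw=0x36007 flags P=1 W=1 U=1 S=0
  [2] read 0x36 idx=8: raw=0x39007 flags P=1 W=1 U=1 S=0
  → PA=0x39C2C  (3 entries read)
#2 VA=0x781409266 (r,kernel):
  [0] read 0x2B idx=30: raw=0x3B007 flags P=1 W=1 U=1 S=0
  [1] read 0x3B idx=10: raw=0x3F007 flags P=1 W=1 U=1 S=0
  [2] read 0x3F idx=9: raw=0x41007 flags P=1 W=1 U=1 S=0
  → PA=0x41266  (3 entries read)

Access #0 PA: 0x31FEB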